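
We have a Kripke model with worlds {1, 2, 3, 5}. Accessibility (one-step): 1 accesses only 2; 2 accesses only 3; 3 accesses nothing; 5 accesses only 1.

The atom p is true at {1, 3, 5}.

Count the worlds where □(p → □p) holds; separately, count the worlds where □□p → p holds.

3 and 3

For □(p → □p):
1: successors {2}; p → □p there: 2:T. ✓
2: successors {3}; p → □p there: 3:T. ✓
3: no successors, so □(p → □p) holds vacuously. ✓
5: successors {1}; p → □p there: 1:F. ✗
— 3 worlds.
For □□p → p:
1: □□p is T, p is T. ✓
2: □□p is T, p is F. ✗
3: □□p is T, p is T. ✓
5: □□p is F, p is T. ✓
— 3 worlds.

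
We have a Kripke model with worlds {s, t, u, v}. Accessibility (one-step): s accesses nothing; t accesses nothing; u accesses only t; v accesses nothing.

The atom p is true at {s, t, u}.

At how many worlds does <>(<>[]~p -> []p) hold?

s: no successors, so <>(<>[]~p -> []p) fails. ✗
t: no successors, so <>(<>[]~p -> []p) fails. ✗
u: successors {t}; <>[]~p -> []p there: t:T. ✓
v: no successors, so <>(<>[]~p -> []p) fails. ✗
Satisfying worlds: {u}.

1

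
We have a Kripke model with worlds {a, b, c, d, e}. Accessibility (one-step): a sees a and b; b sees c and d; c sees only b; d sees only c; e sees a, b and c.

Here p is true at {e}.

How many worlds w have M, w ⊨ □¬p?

a: successors {a, b}; ¬p there: a:T, b:T. ✓
b: successors {c, d}; ¬p there: c:T, d:T. ✓
c: successors {b}; ¬p there: b:T. ✓
d: successors {c}; ¬p there: c:T. ✓
e: successors {a, b, c}; ¬p there: a:T, b:T, c:T. ✓
Satisfying worlds: {a, b, c, d, e}.

5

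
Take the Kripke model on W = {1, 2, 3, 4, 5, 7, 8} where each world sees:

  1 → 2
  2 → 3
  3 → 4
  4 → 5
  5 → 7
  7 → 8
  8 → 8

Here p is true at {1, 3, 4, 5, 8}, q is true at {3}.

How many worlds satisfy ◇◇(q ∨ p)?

1: successors {2}; ◇(q ∨ p) there: 2:T. ✓
2: successors {3}; ◇(q ∨ p) there: 3:T. ✓
3: successors {4}; ◇(q ∨ p) there: 4:T. ✓
4: successors {5}; ◇(q ∨ p) there: 5:F. ✗
5: successors {7}; ◇(q ∨ p) there: 7:T. ✓
7: successors {8}; ◇(q ∨ p) there: 8:T. ✓
8: successors {8}; ◇(q ∨ p) there: 8:T. ✓
Satisfying worlds: {1, 2, 3, 5, 7, 8}.

6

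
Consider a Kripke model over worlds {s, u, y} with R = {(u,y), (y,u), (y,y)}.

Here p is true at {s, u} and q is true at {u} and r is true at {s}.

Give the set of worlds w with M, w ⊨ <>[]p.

∅

s: no successors, so <>[]p fails. ✗
u: successors {y}; []p there: y:F. ✗
y: successors {u, y}; []p there: u:F, y:F. ✗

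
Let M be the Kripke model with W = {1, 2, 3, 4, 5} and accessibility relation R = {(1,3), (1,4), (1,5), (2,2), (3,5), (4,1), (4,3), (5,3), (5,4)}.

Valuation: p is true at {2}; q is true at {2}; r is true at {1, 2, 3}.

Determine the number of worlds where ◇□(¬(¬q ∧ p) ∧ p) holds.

1: successors {3, 4, 5}; □(¬(¬q ∧ p) ∧ p) there: 3:F, 4:F, 5:F. ✗
2: successors {2}; □(¬(¬q ∧ p) ∧ p) there: 2:T. ✓
3: successors {5}; □(¬(¬q ∧ p) ∧ p) there: 5:F. ✗
4: successors {1, 3}; □(¬(¬q ∧ p) ∧ p) there: 1:F, 3:F. ✗
5: successors {3, 4}; □(¬(¬q ∧ p) ∧ p) there: 3:F, 4:F. ✗
Satisfying worlds: {2}.

1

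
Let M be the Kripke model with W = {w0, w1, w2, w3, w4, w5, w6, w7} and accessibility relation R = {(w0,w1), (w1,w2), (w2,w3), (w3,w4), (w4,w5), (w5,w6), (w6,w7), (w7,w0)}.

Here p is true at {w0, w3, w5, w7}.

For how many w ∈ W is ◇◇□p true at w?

w0: successors {w1}; ◇□p there: w1:T. ✓
w1: successors {w2}; ◇□p there: w2:F. ✗
w2: successors {w3}; ◇□p there: w3:T. ✓
w3: successors {w4}; ◇□p there: w4:F. ✗
w4: successors {w5}; ◇□p there: w5:T. ✓
w5: successors {w6}; ◇□p there: w6:T. ✓
w6: successors {w7}; ◇□p there: w7:F. ✗
w7: successors {w0}; ◇□p there: w0:F. ✗
Satisfying worlds: {w0, w2, w4, w5}.

4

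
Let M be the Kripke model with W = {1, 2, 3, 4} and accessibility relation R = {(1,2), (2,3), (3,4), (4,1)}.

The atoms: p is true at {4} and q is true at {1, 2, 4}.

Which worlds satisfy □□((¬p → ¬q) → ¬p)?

{1, 3, 4}

1: successors {2}; □((¬p → ¬q) → ¬p) there: 2:T. ✓
2: successors {3}; □((¬p → ¬q) → ¬p) there: 3:F. ✗
3: successors {4}; □((¬p → ¬q) → ¬p) there: 4:T. ✓
4: successors {1}; □((¬p → ¬q) → ¬p) there: 1:T. ✓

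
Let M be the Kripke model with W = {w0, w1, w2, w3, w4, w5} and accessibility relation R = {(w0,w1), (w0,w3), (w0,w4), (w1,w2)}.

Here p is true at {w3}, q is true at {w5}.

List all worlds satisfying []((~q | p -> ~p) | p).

w0: successors {w1, w3, w4}; (~q | p -> ~p) | p there: w1:T, w3:T, w4:T. ✓
w1: successors {w2}; (~q | p -> ~p) | p there: w2:T. ✓
w2: no successors, so []((~q | p -> ~p) | p) holds vacuously. ✓
w3: no successors, so []((~q | p -> ~p) | p) holds vacuously. ✓
w4: no successors, so []((~q | p -> ~p) | p) holds vacuously. ✓
w5: no successors, so []((~q | p -> ~p) | p) holds vacuously. ✓

{w0, w1, w2, w3, w4, w5}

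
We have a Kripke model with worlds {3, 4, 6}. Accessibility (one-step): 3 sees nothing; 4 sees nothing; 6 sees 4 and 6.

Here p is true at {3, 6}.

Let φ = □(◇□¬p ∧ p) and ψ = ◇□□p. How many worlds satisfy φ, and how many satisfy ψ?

2 and 1

For □(◇□¬p ∧ p):
3: no successors, so □(◇□¬p ∧ p) holds vacuously. ✓
4: no successors, so □(◇□¬p ∧ p) holds vacuously. ✓
6: successors {4, 6}; ◇□¬p ∧ p there: 4:F, 6:T. ✗
— 2 worlds.
For ◇□□p:
3: no successors, so ◇□□p fails. ✗
4: no successors, so ◇□□p fails. ✗
6: successors {4, 6}; □□p there: 4:T, 6:F. ✓
— 1 world.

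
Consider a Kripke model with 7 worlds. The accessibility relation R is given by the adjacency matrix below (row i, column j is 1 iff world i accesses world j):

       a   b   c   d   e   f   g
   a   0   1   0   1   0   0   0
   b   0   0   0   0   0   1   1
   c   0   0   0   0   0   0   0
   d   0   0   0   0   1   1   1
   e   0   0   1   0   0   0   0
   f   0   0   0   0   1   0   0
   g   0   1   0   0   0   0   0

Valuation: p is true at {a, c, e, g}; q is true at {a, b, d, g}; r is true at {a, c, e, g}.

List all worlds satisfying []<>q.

a: successors {b, d}; <>q there: b:T, d:T. ✓
b: successors {f, g}; <>q there: f:F, g:T. ✗
c: no successors, so []<>q holds vacuously. ✓
d: successors {e, f, g}; <>q there: e:F, f:F, g:T. ✗
e: successors {c}; <>q there: c:F. ✗
f: successors {e}; <>q there: e:F. ✗
g: successors {b}; <>q there: b:T. ✓

{a, c, g}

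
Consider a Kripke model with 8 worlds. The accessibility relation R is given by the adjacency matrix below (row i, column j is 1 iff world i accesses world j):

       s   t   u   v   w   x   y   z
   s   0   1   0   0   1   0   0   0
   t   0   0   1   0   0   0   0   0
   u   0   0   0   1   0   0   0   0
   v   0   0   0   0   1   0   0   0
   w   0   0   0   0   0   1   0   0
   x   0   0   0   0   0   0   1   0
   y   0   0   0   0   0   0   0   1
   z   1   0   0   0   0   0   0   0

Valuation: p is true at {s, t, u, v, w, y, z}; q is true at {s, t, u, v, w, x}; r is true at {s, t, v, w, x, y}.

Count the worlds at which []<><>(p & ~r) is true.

2

s: successors {t, w}; <><>(p & ~r) there: t:F, w:F. ✗
t: successors {u}; <><>(p & ~r) there: u:F. ✗
u: successors {v}; <><>(p & ~r) there: v:F. ✗
v: successors {w}; <><>(p & ~r) there: w:F. ✗
w: successors {x}; <><>(p & ~r) there: x:T. ✓
x: successors {y}; <><>(p & ~r) there: y:F. ✗
y: successors {z}; <><>(p & ~r) there: z:F. ✗
z: successors {s}; <><>(p & ~r) there: s:T. ✓
Satisfying worlds: {w, z}.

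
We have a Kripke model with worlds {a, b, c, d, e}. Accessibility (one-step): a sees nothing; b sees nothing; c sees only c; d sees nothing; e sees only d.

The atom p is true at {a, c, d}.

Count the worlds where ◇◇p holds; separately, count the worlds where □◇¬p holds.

For ◇◇p:
a: no successors, so ◇◇p fails. ✗
b: no successors, so ◇◇p fails. ✗
c: successors {c}; ◇p there: c:T. ✓
d: no successors, so ◇◇p fails. ✗
e: successors {d}; ◇p there: d:F. ✗
— 1 world.
For □◇¬p:
a: no successors, so □◇¬p holds vacuously. ✓
b: no successors, so □◇¬p holds vacuously. ✓
c: successors {c}; ◇¬p there: c:F. ✗
d: no successors, so □◇¬p holds vacuously. ✓
e: successors {d}; ◇¬p there: d:F. ✗
— 3 worlds.

1 and 3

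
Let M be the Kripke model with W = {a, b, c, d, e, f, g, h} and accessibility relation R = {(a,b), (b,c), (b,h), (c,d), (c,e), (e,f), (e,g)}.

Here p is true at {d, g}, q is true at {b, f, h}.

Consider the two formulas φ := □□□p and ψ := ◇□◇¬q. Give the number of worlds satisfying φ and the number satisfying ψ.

6 and 3

For □□□p:
a: successors {b}; □□p there: b:F. ✗
b: successors {c, h}; □□p there: c:F, h:T. ✗
c: successors {d, e}; □□p there: d:T, e:T. ✓
d: no successors, so □□□p holds vacuously. ✓
e: successors {f, g}; □□p there: f:T, g:T. ✓
f: no successors, so □□□p holds vacuously. ✓
g: no successors, so □□□p holds vacuously. ✓
h: no successors, so □□□p holds vacuously. ✓
— 6 worlds.
For ◇□◇¬q:
a: successors {b}; □◇¬q there: b:F. ✗
b: successors {c, h}; □◇¬q there: c:F, h:T. ✓
c: successors {d, e}; □◇¬q there: d:T, e:F. ✓
d: no successors, so ◇□◇¬q fails. ✗
e: successors {f, g}; □◇¬q there: f:T, g:T. ✓
f: no successors, so ◇□◇¬q fails. ✗
g: no successors, so ◇□◇¬q fails. ✗
h: no successors, so ◇□◇¬q fails. ✗
— 3 worlds.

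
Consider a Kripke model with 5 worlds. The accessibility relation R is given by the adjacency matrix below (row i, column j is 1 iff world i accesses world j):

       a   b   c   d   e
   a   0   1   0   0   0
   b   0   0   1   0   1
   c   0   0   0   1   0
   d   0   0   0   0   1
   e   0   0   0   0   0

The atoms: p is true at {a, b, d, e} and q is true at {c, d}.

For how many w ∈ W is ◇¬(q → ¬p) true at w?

a: successors {b}; ¬(q → ¬p) there: b:F. ✗
b: successors {c, e}; ¬(q → ¬p) there: c:F, e:F. ✗
c: successors {d}; ¬(q → ¬p) there: d:T. ✓
d: successors {e}; ¬(q → ¬p) there: e:F. ✗
e: no successors, so ◇¬(q → ¬p) fails. ✗
Satisfying worlds: {c}.

1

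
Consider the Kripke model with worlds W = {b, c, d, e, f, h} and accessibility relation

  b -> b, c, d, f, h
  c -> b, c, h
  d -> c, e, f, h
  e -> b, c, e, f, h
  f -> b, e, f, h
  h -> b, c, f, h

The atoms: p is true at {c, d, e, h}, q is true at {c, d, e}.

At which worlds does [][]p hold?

b: successors {b, c, d, f, h}; []p there: b:F, c:F, d:F, f:F, h:F. ✗
c: successors {b, c, h}; []p there: b:F, c:F, h:F. ✗
d: successors {c, e, f, h}; []p there: c:F, e:F, f:F, h:F. ✗
e: successors {b, c, e, f, h}; []p there: b:F, c:F, e:F, f:F, h:F. ✗
f: successors {b, e, f, h}; []p there: b:F, e:F, f:F, h:F. ✗
h: successors {b, c, f, h}; []p there: b:F, c:F, f:F, h:F. ✗

∅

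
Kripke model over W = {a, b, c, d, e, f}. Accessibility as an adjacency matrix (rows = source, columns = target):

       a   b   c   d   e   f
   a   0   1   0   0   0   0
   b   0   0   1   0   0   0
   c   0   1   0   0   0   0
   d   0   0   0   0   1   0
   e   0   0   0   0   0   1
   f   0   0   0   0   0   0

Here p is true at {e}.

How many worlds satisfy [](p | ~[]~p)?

2

a: successors {b}; p | ~[]~p there: b:F. ✗
b: successors {c}; p | ~[]~p there: c:F. ✗
c: successors {b}; p | ~[]~p there: b:F. ✗
d: successors {e}; p | ~[]~p there: e:T. ✓
e: successors {f}; p | ~[]~p there: f:F. ✗
f: no successors, so [](p | ~[]~p) holds vacuously. ✓
Satisfying worlds: {d, f}.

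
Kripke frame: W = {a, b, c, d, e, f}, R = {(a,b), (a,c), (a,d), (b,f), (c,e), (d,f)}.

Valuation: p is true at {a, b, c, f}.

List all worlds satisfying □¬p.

a: successors {b, c, d}; ¬p there: b:F, c:F, d:T. ✗
b: successors {f}; ¬p there: f:F. ✗
c: successors {e}; ¬p there: e:T. ✓
d: successors {f}; ¬p there: f:F. ✗
e: no successors, so □¬p holds vacuously. ✓
f: no successors, so □¬p holds vacuously. ✓

{c, e, f}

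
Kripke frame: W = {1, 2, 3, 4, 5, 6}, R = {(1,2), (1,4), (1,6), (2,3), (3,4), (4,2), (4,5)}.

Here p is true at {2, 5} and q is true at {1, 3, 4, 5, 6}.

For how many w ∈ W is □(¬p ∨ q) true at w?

1: successors {2, 4, 6}; ¬p ∨ q there: 2:F, 4:T, 6:T. ✗
2: successors {3}; ¬p ∨ q there: 3:T. ✓
3: successors {4}; ¬p ∨ q there: 4:T. ✓
4: successors {2, 5}; ¬p ∨ q there: 2:F, 5:T. ✗
5: no successors, so □(¬p ∨ q) holds vacuously. ✓
6: no successors, so □(¬p ∨ q) holds vacuously. ✓
Satisfying worlds: {2, 3, 5, 6}.

4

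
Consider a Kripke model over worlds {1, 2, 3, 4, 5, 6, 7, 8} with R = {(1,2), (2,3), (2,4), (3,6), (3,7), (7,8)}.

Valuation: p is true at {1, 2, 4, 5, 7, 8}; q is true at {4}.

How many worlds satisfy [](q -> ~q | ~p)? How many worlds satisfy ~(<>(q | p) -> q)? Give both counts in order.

7 and 4

For [](q -> ~q | ~p):
1: successors {2}; q -> ~q | ~p there: 2:T. ✓
2: successors {3, 4}; q -> ~q | ~p there: 3:T, 4:F. ✗
3: successors {6, 7}; q -> ~q | ~p there: 6:T, 7:T. ✓
4: no successors, so [](q -> ~q | ~p) holds vacuously. ✓
5: no successors, so [](q -> ~q | ~p) holds vacuously. ✓
6: no successors, so [](q -> ~q | ~p) holds vacuously. ✓
7: successors {8}; q -> ~q | ~p there: 8:T. ✓
8: no successors, so [](q -> ~q | ~p) holds vacuously. ✓
— 7 worlds.
For ~(<>(q | p) -> q):
1: <>(q | p) -> q is F. ✓
2: <>(q | p) -> q is F. ✓
3: <>(q | p) -> q is F. ✓
4: <>(q | p) -> q is T. ✗
5: <>(q | p) -> q is T. ✗
6: <>(q | p) -> q is T. ✗
7: <>(q | p) -> q is F. ✓
8: <>(q | p) -> q is T. ✗
— 4 worlds.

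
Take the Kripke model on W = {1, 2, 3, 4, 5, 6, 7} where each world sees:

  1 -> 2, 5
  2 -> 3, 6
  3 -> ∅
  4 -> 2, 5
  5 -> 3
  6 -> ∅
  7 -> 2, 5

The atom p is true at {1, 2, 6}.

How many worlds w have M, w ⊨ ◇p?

1: successors {2, 5}; p there: 2:T, 5:F. ✓
2: successors {3, 6}; p there: 3:F, 6:T. ✓
3: no successors, so ◇p fails. ✗
4: successors {2, 5}; p there: 2:T, 5:F. ✓
5: successors {3}; p there: 3:F. ✗
6: no successors, so ◇p fails. ✗
7: successors {2, 5}; p there: 2:T, 5:F. ✓
Satisfying worlds: {1, 2, 4, 7}.

4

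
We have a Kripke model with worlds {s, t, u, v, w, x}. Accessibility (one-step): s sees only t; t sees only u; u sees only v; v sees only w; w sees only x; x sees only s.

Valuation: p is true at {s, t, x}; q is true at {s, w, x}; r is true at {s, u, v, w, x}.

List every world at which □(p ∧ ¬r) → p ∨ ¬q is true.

{s, t, u, v, w, x}

s: □(p ∧ ¬r) is T, p ∨ ¬q is T. ✓
t: □(p ∧ ¬r) is F, p ∨ ¬q is T. ✓
u: □(p ∧ ¬r) is F, p ∨ ¬q is T. ✓
v: □(p ∧ ¬r) is F, p ∨ ¬q is T. ✓
w: □(p ∧ ¬r) is F, p ∨ ¬q is F. ✓
x: □(p ∧ ¬r) is F, p ∨ ¬q is T. ✓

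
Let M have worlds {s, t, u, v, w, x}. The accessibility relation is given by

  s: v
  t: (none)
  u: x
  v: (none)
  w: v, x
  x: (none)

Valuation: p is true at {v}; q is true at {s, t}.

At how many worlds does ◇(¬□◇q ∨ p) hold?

s: successors {v}; ¬□◇q ∨ p there: v:T. ✓
t: no successors, so ◇(¬□◇q ∨ p) fails. ✗
u: successors {x}; ¬□◇q ∨ p there: x:F. ✗
v: no successors, so ◇(¬□◇q ∨ p) fails. ✗
w: successors {v, x}; ¬□◇q ∨ p there: v:T, x:F. ✓
x: no successors, so ◇(¬□◇q ∨ p) fails. ✗
Satisfying worlds: {s, w}.

2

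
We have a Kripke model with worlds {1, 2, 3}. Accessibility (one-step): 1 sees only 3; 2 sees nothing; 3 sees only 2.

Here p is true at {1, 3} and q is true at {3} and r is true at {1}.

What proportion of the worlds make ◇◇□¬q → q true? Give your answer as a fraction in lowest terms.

1: ◇◇□¬q is T, q is F. ✗
2: ◇◇□¬q is F, q is F. ✓
3: ◇◇□¬q is F, q is T. ✓
That's 2 of 3 worlds, so 2/3.

2/3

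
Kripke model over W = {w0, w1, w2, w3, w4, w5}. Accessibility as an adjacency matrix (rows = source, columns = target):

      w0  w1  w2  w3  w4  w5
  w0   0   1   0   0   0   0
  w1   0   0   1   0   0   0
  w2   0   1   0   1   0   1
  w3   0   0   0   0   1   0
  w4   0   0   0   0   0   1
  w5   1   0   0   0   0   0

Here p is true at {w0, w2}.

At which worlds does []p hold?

w0: successors {w1}; p there: w1:F. ✗
w1: successors {w2}; p there: w2:T. ✓
w2: successors {w1, w3, w5}; p there: w1:F, w3:F, w5:F. ✗
w3: successors {w4}; p there: w4:F. ✗
w4: successors {w5}; p there: w5:F. ✗
w5: successors {w0}; p there: w0:T. ✓

{w1, w5}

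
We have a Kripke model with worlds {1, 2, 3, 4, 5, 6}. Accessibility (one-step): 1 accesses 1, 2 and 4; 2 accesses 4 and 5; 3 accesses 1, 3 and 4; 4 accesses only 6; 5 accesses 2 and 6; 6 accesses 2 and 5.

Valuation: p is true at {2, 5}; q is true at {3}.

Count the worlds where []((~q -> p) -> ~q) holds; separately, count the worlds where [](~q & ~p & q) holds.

For []((~q -> p) -> ~q):
1: successors {1, 2, 4}; (~q -> p) -> ~q there: 1:T, 2:T, 4:T. ✓
2: successors {4, 5}; (~q -> p) -> ~q there: 4:T, 5:T. ✓
3: successors {1, 3, 4}; (~q -> p) -> ~q there: 1:T, 3:F, 4:T. ✗
4: successors {6}; (~q -> p) -> ~q there: 6:T. ✓
5: successors {2, 6}; (~q -> p) -> ~q there: 2:T, 6:T. ✓
6: successors {2, 5}; (~q -> p) -> ~q there: 2:T, 5:T. ✓
— 5 worlds.
For [](~q & ~p & q):
1: successors {1, 2, 4}; ~q & ~p & q there: 1:F, 2:F, 4:F. ✗
2: successors {4, 5}; ~q & ~p & q there: 4:F, 5:F. ✗
3: successors {1, 3, 4}; ~q & ~p & q there: 1:F, 3:F, 4:F. ✗
4: successors {6}; ~q & ~p & q there: 6:F. ✗
5: successors {2, 6}; ~q & ~p & q there: 2:F, 6:F. ✗
6: successors {2, 5}; ~q & ~p & q there: 2:F, 5:F. ✗
— 0 worlds.

5 and 0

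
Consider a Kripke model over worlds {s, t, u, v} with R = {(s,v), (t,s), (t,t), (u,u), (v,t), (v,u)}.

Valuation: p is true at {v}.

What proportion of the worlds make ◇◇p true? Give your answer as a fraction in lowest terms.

1/4

s: successors {v}; ◇p there: v:F. ✗
t: successors {s, t}; ◇p there: s:T, t:F. ✓
u: successors {u}; ◇p there: u:F. ✗
v: successors {t, u}; ◇p there: t:F, u:F. ✗
That's 1 of 4 worlds, so 1/4.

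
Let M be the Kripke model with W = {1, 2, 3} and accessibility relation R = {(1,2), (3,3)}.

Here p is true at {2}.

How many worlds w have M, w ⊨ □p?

2

1: successors {2}; p there: 2:T. ✓
2: no successors, so □p holds vacuously. ✓
3: successors {3}; p there: 3:F. ✗
Satisfying worlds: {1, 2}.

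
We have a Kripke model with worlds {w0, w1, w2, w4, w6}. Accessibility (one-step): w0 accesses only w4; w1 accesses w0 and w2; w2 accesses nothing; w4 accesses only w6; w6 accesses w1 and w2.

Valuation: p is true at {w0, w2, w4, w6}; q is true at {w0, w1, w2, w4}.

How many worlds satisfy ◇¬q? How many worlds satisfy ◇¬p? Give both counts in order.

For ◇¬q:
w0: successors {w4}; ¬q there: w4:F. ✗
w1: successors {w0, w2}; ¬q there: w0:F, w2:F. ✗
w2: no successors, so ◇¬q fails. ✗
w4: successors {w6}; ¬q there: w6:T. ✓
w6: successors {w1, w2}; ¬q there: w1:F, w2:F. ✗
— 1 world.
For ◇¬p:
w0: successors {w4}; ¬p there: w4:F. ✗
w1: successors {w0, w2}; ¬p there: w0:F, w2:F. ✗
w2: no successors, so ◇¬p fails. ✗
w4: successors {w6}; ¬p there: w6:F. ✗
w6: successors {w1, w2}; ¬p there: w1:T, w2:F. ✓
— 1 world.

1 and 1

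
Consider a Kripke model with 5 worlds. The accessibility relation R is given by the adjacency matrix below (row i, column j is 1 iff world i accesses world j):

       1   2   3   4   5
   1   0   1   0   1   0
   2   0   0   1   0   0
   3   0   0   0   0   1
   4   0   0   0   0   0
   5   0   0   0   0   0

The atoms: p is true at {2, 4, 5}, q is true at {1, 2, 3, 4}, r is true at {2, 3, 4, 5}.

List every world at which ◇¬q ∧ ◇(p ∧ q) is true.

1: ◇¬q is F, ◇(p ∧ q) is T. ✗
2: ◇¬q is F, ◇(p ∧ q) is F. ✗
3: ◇¬q is T, ◇(p ∧ q) is F. ✗
4: ◇¬q is F, ◇(p ∧ q) is F. ✗
5: ◇¬q is F, ◇(p ∧ q) is F. ✗

∅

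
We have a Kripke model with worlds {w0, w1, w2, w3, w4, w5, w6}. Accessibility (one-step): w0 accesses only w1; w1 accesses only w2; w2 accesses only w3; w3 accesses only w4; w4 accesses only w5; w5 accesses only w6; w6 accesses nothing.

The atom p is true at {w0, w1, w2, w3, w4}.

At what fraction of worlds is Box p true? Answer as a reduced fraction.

w0: successors {w1}; p there: w1:T. ✓
w1: successors {w2}; p there: w2:T. ✓
w2: successors {w3}; p there: w3:T. ✓
w3: successors {w4}; p there: w4:T. ✓
w4: successors {w5}; p there: w5:F. ✗
w5: successors {w6}; p there: w6:F. ✗
w6: no successors, so Box p holds vacuously. ✓
That's 5 of 7 worlds, so 5/7.

5/7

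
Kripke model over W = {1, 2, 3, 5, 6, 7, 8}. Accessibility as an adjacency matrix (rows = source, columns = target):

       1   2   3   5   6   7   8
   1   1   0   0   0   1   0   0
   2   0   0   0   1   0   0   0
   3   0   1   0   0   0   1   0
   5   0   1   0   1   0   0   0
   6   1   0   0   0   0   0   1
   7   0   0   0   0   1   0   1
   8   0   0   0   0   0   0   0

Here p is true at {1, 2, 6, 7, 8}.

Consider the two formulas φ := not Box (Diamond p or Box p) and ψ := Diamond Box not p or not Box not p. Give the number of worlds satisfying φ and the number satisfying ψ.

For not Box (Diamond p or Box p):
1: Box (Diamond p or Box p) is T. ✗
2: Box (Diamond p or Box p) is T. ✗
3: Box (Diamond p or Box p) is F. ✓
5: Box (Diamond p or Box p) is F. ✓
6: Box (Diamond p or Box p) is T. ✗
7: Box (Diamond p or Box p) is T. ✗
8: Box (Diamond p or Box p) is T. ✗
— 2 worlds.
For Diamond Box not p or not Box not p:
1: Diamond Box not p is F, not Box not p is T. ✓
2: Diamond Box not p is F, not Box not p is F. ✗
3: Diamond Box not p is T, not Box not p is T. ✓
5: Diamond Box not p is T, not Box not p is T. ✓
6: Diamond Box not p is T, not Box not p is T. ✓
7: Diamond Box not p is T, not Box not p is T. ✓
8: Diamond Box not p is F, not Box not p is F. ✗
— 5 worlds.

2 and 5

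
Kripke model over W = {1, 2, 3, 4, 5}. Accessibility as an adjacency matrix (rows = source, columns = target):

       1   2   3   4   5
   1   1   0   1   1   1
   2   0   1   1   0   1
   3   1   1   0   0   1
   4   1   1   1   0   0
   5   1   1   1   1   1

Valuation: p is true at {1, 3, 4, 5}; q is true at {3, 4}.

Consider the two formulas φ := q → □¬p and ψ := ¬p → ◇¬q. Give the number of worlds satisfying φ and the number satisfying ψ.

For q → □¬p:
1: q is F, □¬p is F. ✓
2: q is F, □¬p is F. ✓
3: q is T, □¬p is F. ✗
4: q is T, □¬p is F. ✗
5: q is F, □¬p is F. ✓
— 3 worlds.
For ¬p → ◇¬q:
1: ¬p is F, ◇¬q is T. ✓
2: ¬p is T, ◇¬q is T. ✓
3: ¬p is F, ◇¬q is T. ✓
4: ¬p is F, ◇¬q is T. ✓
5: ¬p is F, ◇¬q is T. ✓
— 5 worlds.

3 and 5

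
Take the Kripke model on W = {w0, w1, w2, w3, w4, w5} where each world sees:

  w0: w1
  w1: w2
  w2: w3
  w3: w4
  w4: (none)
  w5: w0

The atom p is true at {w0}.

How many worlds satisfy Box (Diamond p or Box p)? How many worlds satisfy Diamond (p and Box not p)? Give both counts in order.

For Box (Diamond p or Box p):
w0: successors {w1}; Diamond p or Box p there: w1:F. ✗
w1: successors {w2}; Diamond p or Box p there: w2:F. ✗
w2: successors {w3}; Diamond p or Box p there: w3:F. ✗
w3: successors {w4}; Diamond p or Box p there: w4:T. ✓
w4: no successors, so Box (Diamond p or Box p) holds vacuously. ✓
w5: successors {w0}; Diamond p or Box p there: w0:F. ✗
— 2 worlds.
For Diamond (p and Box not p):
w0: successors {w1}; p and Box not p there: w1:F. ✗
w1: successors {w2}; p and Box not p there: w2:F. ✗
w2: successors {w3}; p and Box not p there: w3:F. ✗
w3: successors {w4}; p and Box not p there: w4:F. ✗
w4: no successors, so Diamond (p and Box not p) fails. ✗
w5: successors {w0}; p and Box not p there: w0:T. ✓
— 1 world.

2 and 1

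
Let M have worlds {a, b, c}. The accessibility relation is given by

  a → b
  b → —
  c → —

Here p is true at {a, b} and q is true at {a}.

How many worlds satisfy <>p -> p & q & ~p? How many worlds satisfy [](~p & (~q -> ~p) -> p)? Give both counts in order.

For <>p -> p & q & ~p:
a: <>p is T, p & q & ~p is F. ✗
b: <>p is F, p & q & ~p is F. ✓
c: <>p is F, p & q & ~p is F. ✓
— 2 worlds.
For [](~p & (~q -> ~p) -> p):
a: successors {b}; ~p & (~q -> ~p) -> p there: b:T. ✓
b: no successors, so [](~p & (~q -> ~p) -> p) holds vacuously. ✓
c: no successors, so [](~p & (~q -> ~p) -> p) holds vacuously. ✓
— 3 worlds.

2 and 3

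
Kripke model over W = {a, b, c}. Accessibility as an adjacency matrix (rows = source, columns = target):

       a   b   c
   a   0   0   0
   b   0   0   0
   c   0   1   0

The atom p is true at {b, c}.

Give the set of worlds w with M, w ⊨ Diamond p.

a: no successors, so Diamond p fails. ✗
b: no successors, so Diamond p fails. ✗
c: successors {b}; p there: b:T. ✓

{c}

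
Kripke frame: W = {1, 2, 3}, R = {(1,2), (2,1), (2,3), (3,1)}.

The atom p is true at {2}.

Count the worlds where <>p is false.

1: successors {2}; p there: 2:T. ✓
2: successors {1, 3}; p there: 1:F, 3:F. ✗
3: successors {1}; p there: 1:F. ✗
Satisfying worlds: {1}.
So <>p fails at the other 2 worlds.

2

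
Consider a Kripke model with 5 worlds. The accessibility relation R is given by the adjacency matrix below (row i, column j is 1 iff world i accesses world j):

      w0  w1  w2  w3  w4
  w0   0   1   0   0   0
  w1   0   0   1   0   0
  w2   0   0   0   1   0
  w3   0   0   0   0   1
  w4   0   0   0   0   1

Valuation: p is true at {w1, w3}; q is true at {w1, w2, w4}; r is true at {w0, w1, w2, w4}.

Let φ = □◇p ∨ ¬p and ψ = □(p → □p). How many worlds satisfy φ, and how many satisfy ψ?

For □◇p ∨ ¬p:
w0: □◇p is F, ¬p is T. ✓
w1: □◇p is T, ¬p is F. ✓
w2: □◇p is F, ¬p is T. ✓
w3: □◇p is F, ¬p is F. ✗
w4: □◇p is F, ¬p is T. ✓
— 4 worlds.
For □(p → □p):
w0: successors {w1}; p → □p there: w1:F. ✗
w1: successors {w2}; p → □p there: w2:T. ✓
w2: successors {w3}; p → □p there: w3:F. ✗
w3: successors {w4}; p → □p there: w4:T. ✓
w4: successors {w4}; p → □p there: w4:T. ✓
— 3 worlds.

4 and 3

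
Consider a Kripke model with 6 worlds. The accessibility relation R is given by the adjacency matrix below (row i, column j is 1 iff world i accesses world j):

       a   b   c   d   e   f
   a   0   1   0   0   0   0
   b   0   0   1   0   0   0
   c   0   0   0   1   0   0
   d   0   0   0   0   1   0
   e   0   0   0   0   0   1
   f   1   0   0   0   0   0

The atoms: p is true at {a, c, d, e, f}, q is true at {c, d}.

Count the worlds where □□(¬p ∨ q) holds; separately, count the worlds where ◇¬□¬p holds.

3 and 5

For □□(¬p ∨ q):
a: successors {b}; □(¬p ∨ q) there: b:T. ✓
b: successors {c}; □(¬p ∨ q) there: c:T. ✓
c: successors {d}; □(¬p ∨ q) there: d:F. ✗
d: successors {e}; □(¬p ∨ q) there: e:F. ✗
e: successors {f}; □(¬p ∨ q) there: f:F. ✗
f: successors {a}; □(¬p ∨ q) there: a:T. ✓
— 3 worlds.
For ◇¬□¬p:
a: successors {b}; ¬□¬p there: b:T. ✓
b: successors {c}; ¬□¬p there: c:T. ✓
c: successors {d}; ¬□¬p there: d:T. ✓
d: successors {e}; ¬□¬p there: e:T. ✓
e: successors {f}; ¬□¬p there: f:T. ✓
f: successors {a}; ¬□¬p there: a:F. ✗
— 5 worlds.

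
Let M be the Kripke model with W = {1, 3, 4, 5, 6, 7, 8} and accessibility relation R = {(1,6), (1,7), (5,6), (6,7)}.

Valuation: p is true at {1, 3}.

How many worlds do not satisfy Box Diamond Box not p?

2

1: successors {6, 7}; Diamond Box not p there: 6:T, 7:F. ✗
3: no successors, so Box Diamond Box not p holds vacuously. ✓
4: no successors, so Box Diamond Box not p holds vacuously. ✓
5: successors {6}; Diamond Box not p there: 6:T. ✓
6: successors {7}; Diamond Box not p there: 7:F. ✗
7: no successors, so Box Diamond Box not p holds vacuously. ✓
8: no successors, so Box Diamond Box not p holds vacuously. ✓
Satisfying worlds: {3, 4, 5, 7, 8}.
So Box Diamond Box not p fails at the other 2 worlds.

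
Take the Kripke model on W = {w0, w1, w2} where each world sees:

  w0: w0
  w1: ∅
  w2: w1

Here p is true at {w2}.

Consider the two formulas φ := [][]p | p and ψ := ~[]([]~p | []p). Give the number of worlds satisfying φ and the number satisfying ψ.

2 and 0

For [][]p | p:
w0: [][]p is F, p is F. ✗
w1: [][]p is T, p is F. ✓
w2: [][]p is T, p is T. ✓
— 2 worlds.
For ~[]([]~p | []p):
w0: []([]~p | []p) is T. ✗
w1: []([]~p | []p) is T. ✗
w2: []([]~p | []p) is T. ✗
— 0 worlds.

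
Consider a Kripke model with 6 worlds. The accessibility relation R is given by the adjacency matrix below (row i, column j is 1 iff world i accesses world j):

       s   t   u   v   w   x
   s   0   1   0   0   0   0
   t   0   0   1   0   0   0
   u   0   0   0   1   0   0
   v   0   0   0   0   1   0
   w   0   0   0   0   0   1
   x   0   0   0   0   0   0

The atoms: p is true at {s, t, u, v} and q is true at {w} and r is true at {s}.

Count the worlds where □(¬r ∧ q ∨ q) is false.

s: successors {t}; ¬r ∧ q ∨ q there: t:F. ✗
t: successors {u}; ¬r ∧ q ∨ q there: u:F. ✗
u: successors {v}; ¬r ∧ q ∨ q there: v:F. ✗
v: successors {w}; ¬r ∧ q ∨ q there: w:T. ✓
w: successors {x}; ¬r ∧ q ∨ q there: x:F. ✗
x: no successors, so □(¬r ∧ q ∨ q) holds vacuously. ✓
Satisfying worlds: {v, x}.
So □(¬r ∧ q ∨ q) fails at the other 4 worlds.

4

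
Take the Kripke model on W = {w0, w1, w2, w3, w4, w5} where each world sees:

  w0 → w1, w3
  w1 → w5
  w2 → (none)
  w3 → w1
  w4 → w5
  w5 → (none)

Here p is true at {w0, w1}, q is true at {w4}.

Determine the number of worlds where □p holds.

3

w0: successors {w1, w3}; p there: w1:T, w3:F. ✗
w1: successors {w5}; p there: w5:F. ✗
w2: no successors, so □p holds vacuously. ✓
w3: successors {w1}; p there: w1:T. ✓
w4: successors {w5}; p there: w5:F. ✗
w5: no successors, so □p holds vacuously. ✓
Satisfying worlds: {w2, w3, w5}.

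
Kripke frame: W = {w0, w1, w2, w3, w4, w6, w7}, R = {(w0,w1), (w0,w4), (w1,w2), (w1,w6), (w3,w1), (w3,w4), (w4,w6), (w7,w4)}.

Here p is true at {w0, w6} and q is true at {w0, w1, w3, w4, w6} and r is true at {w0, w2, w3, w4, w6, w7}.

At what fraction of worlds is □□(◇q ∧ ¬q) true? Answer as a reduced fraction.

4/7

w0: successors {w1, w4}; □(◇q ∧ ¬q) there: w1:F, w4:F. ✗
w1: successors {w2, w6}; □(◇q ∧ ¬q) there: w2:T, w6:T. ✓
w2: no successors, so □□(◇q ∧ ¬q) holds vacuously. ✓
w3: successors {w1, w4}; □(◇q ∧ ¬q) there: w1:F, w4:F. ✗
w4: successors {w6}; □(◇q ∧ ¬q) there: w6:T. ✓
w6: no successors, so □□(◇q ∧ ¬q) holds vacuously. ✓
w7: successors {w4}; □(◇q ∧ ¬q) there: w4:F. ✗
That's 4 of 7 worlds, so 4/7.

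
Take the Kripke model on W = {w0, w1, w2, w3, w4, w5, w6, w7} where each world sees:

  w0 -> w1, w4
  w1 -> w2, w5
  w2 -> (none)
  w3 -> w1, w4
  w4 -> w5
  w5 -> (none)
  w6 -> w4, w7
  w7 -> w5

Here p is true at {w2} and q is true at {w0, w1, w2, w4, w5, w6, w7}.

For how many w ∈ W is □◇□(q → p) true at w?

5

w0: successors {w1, w4}; ◇□(q → p) there: w1:T, w4:T. ✓
w1: successors {w2, w5}; ◇□(q → p) there: w2:F, w5:F. ✗
w2: no successors, so □◇□(q → p) holds vacuously. ✓
w3: successors {w1, w4}; ◇□(q → p) there: w1:T, w4:T. ✓
w4: successors {w5}; ◇□(q → p) there: w5:F. ✗
w5: no successors, so □◇□(q → p) holds vacuously. ✓
w6: successors {w4, w7}; ◇□(q → p) there: w4:T, w7:T. ✓
w7: successors {w5}; ◇□(q → p) there: w5:F. ✗
Satisfying worlds: {w0, w2, w3, w5, w6}.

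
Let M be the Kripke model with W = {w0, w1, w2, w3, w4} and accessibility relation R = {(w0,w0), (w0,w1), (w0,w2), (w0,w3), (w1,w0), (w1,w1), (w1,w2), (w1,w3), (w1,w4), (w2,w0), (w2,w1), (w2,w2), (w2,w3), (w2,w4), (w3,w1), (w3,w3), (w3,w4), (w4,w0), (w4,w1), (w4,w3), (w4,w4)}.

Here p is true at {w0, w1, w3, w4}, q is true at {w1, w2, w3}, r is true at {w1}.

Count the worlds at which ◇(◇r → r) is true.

5

w0: successors {w0, w1, w2, w3}; ◇r → r there: w0:F, w1:T, w2:F, w3:F. ✓
w1: successors {w0, w1, w2, w3, w4}; ◇r → r there: w0:F, w1:T, w2:F, w3:F, w4:F. ✓
w2: successors {w0, w1, w2, w3, w4}; ◇r → r there: w0:F, w1:T, w2:F, w3:F, w4:F. ✓
w3: successors {w1, w3, w4}; ◇r → r there: w1:T, w3:F, w4:F. ✓
w4: successors {w0, w1, w3, w4}; ◇r → r there: w0:F, w1:T, w3:F, w4:F. ✓
Satisfying worlds: {w0, w1, w2, w3, w4}.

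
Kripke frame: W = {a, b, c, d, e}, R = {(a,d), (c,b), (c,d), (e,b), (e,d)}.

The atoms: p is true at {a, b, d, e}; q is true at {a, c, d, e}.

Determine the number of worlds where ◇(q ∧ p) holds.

3

a: successors {d}; q ∧ p there: d:T. ✓
b: no successors, so ◇(q ∧ p) fails. ✗
c: successors {b, d}; q ∧ p there: b:F, d:T. ✓
d: no successors, so ◇(q ∧ p) fails. ✗
e: successors {b, d}; q ∧ p there: b:F, d:T. ✓
Satisfying worlds: {a, c, e}.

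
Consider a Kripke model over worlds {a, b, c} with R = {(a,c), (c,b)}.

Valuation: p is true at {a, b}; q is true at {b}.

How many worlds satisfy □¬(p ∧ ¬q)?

3

a: successors {c}; ¬(p ∧ ¬q) there: c:T. ✓
b: no successors, so □¬(p ∧ ¬q) holds vacuously. ✓
c: successors {b}; ¬(p ∧ ¬q) there: b:T. ✓
Satisfying worlds: {a, b, c}.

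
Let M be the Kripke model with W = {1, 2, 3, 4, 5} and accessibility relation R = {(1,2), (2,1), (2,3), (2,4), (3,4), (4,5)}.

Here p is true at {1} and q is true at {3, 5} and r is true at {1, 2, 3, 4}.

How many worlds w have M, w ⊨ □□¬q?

2

1: successors {2}; □¬q there: 2:F. ✗
2: successors {1, 3, 4}; □¬q there: 1:T, 3:T, 4:F. ✗
3: successors {4}; □¬q there: 4:F. ✗
4: successors {5}; □¬q there: 5:T. ✓
5: no successors, so □□¬q holds vacuously. ✓
Satisfying worlds: {4, 5}.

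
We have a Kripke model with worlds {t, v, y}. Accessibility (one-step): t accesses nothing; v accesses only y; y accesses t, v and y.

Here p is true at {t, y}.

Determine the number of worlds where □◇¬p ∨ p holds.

t: □◇¬p is T, p is T. ✓
v: □◇¬p is T, p is F. ✓
y: □◇¬p is F, p is T. ✓
Satisfying worlds: {t, v, y}.

3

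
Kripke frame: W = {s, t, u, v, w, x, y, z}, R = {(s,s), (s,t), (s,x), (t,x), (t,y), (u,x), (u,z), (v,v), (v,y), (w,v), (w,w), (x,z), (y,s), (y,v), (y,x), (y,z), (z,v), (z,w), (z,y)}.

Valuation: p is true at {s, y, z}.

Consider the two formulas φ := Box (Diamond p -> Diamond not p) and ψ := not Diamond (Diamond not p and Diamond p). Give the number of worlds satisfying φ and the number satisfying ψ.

4 and 0

For Box (Diamond p -> Diamond not p):
s: successors {s, t, x}; Diamond p -> Diamond not p there: s:T, t:T, x:F. ✗
t: successors {x, y}; Diamond p -> Diamond not p there: x:F, y:T. ✗
u: successors {x, z}; Diamond p -> Diamond not p there: x:F, z:T. ✗
v: successors {v, y}; Diamond p -> Diamond not p there: v:T, y:T. ✓
w: successors {v, w}; Diamond p -> Diamond not p there: v:T, w:T. ✓
x: successors {z}; Diamond p -> Diamond not p there: z:T. ✓
y: successors {s, v, x, z}; Diamond p -> Diamond not p there: s:T, v:T, x:F, z:T. ✗
z: successors {v, w, y}; Diamond p -> Diamond not p there: v:T, w:T, y:T. ✓
— 4 worlds.
For not Diamond (Diamond not p and Diamond p):
s: Diamond (Diamond not p and Diamond p) is T. ✗
t: Diamond (Diamond not p and Diamond p) is T. ✗
u: Diamond (Diamond not p and Diamond p) is T. ✗
v: Diamond (Diamond not p and Diamond p) is T. ✗
w: Diamond (Diamond not p and Diamond p) is T. ✗
x: Diamond (Diamond not p and Diamond p) is T. ✗
y: Diamond (Diamond not p and Diamond p) is T. ✗
z: Diamond (Diamond not p and Diamond p) is T. ✗
— 0 worlds.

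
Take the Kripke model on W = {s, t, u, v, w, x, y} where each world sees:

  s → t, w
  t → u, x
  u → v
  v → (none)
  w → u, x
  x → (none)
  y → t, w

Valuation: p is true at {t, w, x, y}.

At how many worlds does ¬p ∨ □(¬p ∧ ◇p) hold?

4

s: ¬p is T, □(¬p ∧ ◇p) is F. ✓
t: ¬p is F, □(¬p ∧ ◇p) is F. ✗
u: ¬p is T, □(¬p ∧ ◇p) is F. ✓
v: ¬p is T, □(¬p ∧ ◇p) is T. ✓
w: ¬p is F, □(¬p ∧ ◇p) is F. ✗
x: ¬p is F, □(¬p ∧ ◇p) is T. ✓
y: ¬p is F, □(¬p ∧ ◇p) is F. ✗
Satisfying worlds: {s, u, v, x}.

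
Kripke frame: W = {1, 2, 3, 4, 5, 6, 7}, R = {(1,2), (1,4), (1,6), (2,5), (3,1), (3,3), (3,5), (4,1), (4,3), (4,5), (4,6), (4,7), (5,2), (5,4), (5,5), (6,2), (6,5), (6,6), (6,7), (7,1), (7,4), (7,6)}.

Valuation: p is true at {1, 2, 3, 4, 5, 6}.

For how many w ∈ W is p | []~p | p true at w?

6

1: p | []~p is T, p is T. ✓
2: p | []~p is T, p is T. ✓
3: p | []~p is T, p is T. ✓
4: p | []~p is T, p is T. ✓
5: p | []~p is T, p is T. ✓
6: p | []~p is T, p is T. ✓
7: p | []~p is F, p is F. ✗
Satisfying worlds: {1, 2, 3, 4, 5, 6}.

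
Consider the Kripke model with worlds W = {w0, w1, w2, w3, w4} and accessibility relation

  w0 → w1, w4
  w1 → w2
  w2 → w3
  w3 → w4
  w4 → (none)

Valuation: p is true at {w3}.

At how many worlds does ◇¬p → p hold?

3

w0: ◇¬p is T, p is F. ✗
w1: ◇¬p is T, p is F. ✗
w2: ◇¬p is F, p is F. ✓
w3: ◇¬p is T, p is T. ✓
w4: ◇¬p is F, p is F. ✓
Satisfying worlds: {w2, w3, w4}.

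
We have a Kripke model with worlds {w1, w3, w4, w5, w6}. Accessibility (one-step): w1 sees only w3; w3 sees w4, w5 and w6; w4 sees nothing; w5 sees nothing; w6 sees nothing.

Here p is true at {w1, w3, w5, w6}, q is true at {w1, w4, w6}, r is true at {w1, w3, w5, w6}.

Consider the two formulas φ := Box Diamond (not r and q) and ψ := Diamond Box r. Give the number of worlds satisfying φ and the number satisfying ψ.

For Box Diamond (not r and q):
w1: successors {w3}; Diamond (not r and q) there: w3:T. ✓
w3: successors {w4, w5, w6}; Diamond (not r and q) there: w4:F, w5:F, w6:F. ✗
w4: no successors, so Box Diamond (not r and q) holds vacuously. ✓
w5: no successors, so Box Diamond (not r and q) holds vacuously. ✓
w6: no successors, so Box Diamond (not r and q) holds vacuously. ✓
— 4 worlds.
For Diamond Box r:
w1: successors {w3}; Box r there: w3:F. ✗
w3: successors {w4, w5, w6}; Box r there: w4:T, w5:T, w6:T. ✓
w4: no successors, so Diamond Box r fails. ✗
w5: no successors, so Diamond Box r fails. ✗
w6: no successors, so Diamond Box r fails. ✗
— 1 world.

4 and 1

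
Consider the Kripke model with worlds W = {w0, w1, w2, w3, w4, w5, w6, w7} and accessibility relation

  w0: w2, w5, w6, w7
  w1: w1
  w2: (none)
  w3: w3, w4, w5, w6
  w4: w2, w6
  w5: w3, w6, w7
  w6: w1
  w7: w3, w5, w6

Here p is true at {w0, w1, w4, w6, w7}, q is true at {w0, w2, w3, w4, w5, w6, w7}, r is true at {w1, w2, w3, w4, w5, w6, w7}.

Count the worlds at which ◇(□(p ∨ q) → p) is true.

7

w0: successors {w2, w5, w6, w7}; □(p ∨ q) → p there: w2:F, w5:F, w6:T, w7:T. ✓
w1: successors {w1}; □(p ∨ q) → p there: w1:T. ✓
w2: no successors, so ◇(□(p ∨ q) → p) fails. ✗
w3: successors {w3, w4, w5, w6}; □(p ∨ q) → p there: w3:F, w4:T, w5:F, w6:T. ✓
w4: successors {w2, w6}; □(p ∨ q) → p there: w2:F, w6:T. ✓
w5: successors {w3, w6, w7}; □(p ∨ q) → p there: w3:F, w6:T, w7:T. ✓
w6: successors {w1}; □(p ∨ q) → p there: w1:T. ✓
w7: successors {w3, w5, w6}; □(p ∨ q) → p there: w3:F, w5:F, w6:T. ✓
Satisfying worlds: {w0, w1, w3, w4, w5, w6, w7}.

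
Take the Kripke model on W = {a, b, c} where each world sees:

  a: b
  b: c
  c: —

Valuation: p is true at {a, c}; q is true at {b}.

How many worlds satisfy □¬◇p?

a: successors {b}; ¬◇p there: b:F. ✗
b: successors {c}; ¬◇p there: c:T. ✓
c: no successors, so □¬◇p holds vacuously. ✓
Satisfying worlds: {b, c}.

2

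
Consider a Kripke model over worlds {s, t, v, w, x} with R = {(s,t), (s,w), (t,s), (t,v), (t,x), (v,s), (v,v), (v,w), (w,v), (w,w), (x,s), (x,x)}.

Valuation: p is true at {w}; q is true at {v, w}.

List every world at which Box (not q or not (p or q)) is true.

{x}

s: successors {t, w}; not q or not (p or q) there: t:T, w:F. ✗
t: successors {s, v, x}; not q or not (p or q) there: s:T, v:F, x:T. ✗
v: successors {s, v, w}; not q or not (p or q) there: s:T, v:F, w:F. ✗
w: successors {v, w}; not q or not (p or q) there: v:F, w:F. ✗
x: successors {s, x}; not q or not (p or q) there: s:T, x:T. ✓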